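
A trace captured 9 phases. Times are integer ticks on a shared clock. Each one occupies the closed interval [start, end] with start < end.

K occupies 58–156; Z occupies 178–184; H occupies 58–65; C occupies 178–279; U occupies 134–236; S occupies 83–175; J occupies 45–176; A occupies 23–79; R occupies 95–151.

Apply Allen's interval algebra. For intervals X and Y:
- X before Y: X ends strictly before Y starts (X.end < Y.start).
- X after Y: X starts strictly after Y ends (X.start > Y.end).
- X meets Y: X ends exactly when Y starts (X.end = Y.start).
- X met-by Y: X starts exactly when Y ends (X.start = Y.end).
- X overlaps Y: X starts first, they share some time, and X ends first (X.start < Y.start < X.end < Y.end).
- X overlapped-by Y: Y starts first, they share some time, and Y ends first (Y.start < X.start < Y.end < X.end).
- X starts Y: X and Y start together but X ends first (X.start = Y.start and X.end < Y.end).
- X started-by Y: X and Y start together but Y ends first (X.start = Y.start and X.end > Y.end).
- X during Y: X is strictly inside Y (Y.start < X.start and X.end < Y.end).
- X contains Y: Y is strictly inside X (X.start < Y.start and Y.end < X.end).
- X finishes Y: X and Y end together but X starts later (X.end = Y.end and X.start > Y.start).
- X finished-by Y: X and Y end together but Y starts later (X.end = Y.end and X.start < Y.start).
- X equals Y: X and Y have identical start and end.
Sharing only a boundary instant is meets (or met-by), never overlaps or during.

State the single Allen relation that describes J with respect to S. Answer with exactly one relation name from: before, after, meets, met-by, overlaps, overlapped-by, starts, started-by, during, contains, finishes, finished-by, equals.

contains

J = [45, 176]; S = [83, 175].
Compare endpoints: J.start < S.start, J.start < S.end, J.end > S.start, J.end > S.end.
That pattern is 'contains'.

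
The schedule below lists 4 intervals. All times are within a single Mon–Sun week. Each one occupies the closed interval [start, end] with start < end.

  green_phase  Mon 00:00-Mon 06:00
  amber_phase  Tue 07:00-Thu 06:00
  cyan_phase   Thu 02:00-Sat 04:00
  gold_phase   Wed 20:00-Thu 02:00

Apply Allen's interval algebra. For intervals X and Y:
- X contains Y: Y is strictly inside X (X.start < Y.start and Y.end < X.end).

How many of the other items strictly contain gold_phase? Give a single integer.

1

Target gold_phase = [Wed 20:00, Thu 02:00].
amber_phase [Tue 07:00, Thu 06:00] → contains → counts.
cyan_phase [Thu 02:00, Sat 04:00] → met-by → no.
green_phase [Mon 00:00, Mon 06:00] → before → no.
Total: 1.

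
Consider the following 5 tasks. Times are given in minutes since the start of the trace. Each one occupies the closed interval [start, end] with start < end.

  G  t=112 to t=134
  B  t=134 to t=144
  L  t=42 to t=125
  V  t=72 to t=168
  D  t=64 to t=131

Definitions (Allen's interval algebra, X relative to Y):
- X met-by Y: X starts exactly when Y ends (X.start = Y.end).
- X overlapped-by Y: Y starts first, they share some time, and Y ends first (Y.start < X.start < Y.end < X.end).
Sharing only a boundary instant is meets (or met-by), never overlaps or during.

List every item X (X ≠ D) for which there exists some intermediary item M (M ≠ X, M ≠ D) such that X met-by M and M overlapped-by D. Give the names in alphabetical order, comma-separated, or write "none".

Target D = [t=64, t=131].
Intermediaries M with M overlapped-by D: G, V.
Via G — items with X met-by G: B.
Via V — items with X met-by V: none.
Union: B.

B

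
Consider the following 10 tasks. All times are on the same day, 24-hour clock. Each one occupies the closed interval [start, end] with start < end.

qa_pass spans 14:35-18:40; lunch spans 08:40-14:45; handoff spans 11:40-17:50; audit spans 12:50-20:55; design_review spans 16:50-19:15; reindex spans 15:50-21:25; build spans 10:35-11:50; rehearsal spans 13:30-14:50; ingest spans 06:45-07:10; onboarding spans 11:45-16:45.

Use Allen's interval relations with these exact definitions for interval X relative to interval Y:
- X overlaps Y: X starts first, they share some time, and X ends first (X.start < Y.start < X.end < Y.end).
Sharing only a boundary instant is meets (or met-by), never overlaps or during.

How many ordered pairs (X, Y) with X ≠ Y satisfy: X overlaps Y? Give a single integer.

18

Checking all 90 ordered pairs for relation 'overlaps'; matching pairs in alphabetical order:
(audit, reindex): audit overlaps reindex ✓
(build, handoff): build overlaps handoff ✓
(build, onboarding): build overlaps onboarding ✓
(handoff, audit): handoff overlaps audit ✓
(handoff, design_review): handoff overlaps design_review ✓
(handoff, qa_pass): handoff overlaps qa_pass ✓
(handoff, reindex): handoff overlaps reindex ✓
(lunch, audit): lunch overlaps audit ✓
(lunch, handoff): lunch overlaps handoff ✓
(lunch, onboarding): lunch overlaps onboarding ✓
(lunch, qa_pass): lunch overlaps qa_pass ✓
(lunch, rehearsal): lunch overlaps rehearsal ✓
(onboarding, audit): onboarding overlaps audit ✓
(onboarding, qa_pass): onboarding overlaps qa_pass ✓
(onboarding, reindex): onboarding overlaps reindex ✓
(qa_pass, design_review): qa_pass overlaps design_review ✓
(qa_pass, reindex): qa_pass overlaps reindex ✓
(rehearsal, qa_pass): rehearsal overlaps qa_pass ✓
Count: 18.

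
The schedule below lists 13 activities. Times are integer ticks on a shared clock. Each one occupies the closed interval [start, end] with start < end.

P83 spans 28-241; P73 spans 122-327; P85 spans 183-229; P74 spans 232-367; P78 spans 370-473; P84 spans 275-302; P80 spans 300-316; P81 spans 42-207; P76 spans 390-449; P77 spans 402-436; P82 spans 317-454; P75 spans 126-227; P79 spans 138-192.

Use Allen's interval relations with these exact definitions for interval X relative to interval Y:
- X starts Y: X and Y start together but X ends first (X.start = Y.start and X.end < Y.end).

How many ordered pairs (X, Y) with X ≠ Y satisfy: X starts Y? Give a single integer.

0

Checking all 156 ordered pairs for relation 'starts'; matching pairs in alphabetical order:
No pair satisfies it.
Count: 0.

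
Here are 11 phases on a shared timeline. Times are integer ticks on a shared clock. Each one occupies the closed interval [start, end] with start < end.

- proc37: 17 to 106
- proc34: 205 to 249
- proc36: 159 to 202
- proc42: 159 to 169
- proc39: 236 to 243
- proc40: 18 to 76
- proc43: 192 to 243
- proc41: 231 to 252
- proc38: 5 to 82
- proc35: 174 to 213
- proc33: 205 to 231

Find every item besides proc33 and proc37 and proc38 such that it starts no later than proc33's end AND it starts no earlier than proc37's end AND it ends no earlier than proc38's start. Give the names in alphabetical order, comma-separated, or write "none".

proc34, proc35, proc36, proc41, proc42, proc43

Conditions: its start is no later than proc33's end (X.start <= 231) AND its start is no earlier than proc37's end (X.start >= 106) AND its end is no earlier than proc38's start (X.end >= 5).
proc34: start 205 <= 231? ✓; start 205 >= 106? ✓; end 249 >= 5? ✓ → yes.
proc35: start 174 <= 231? ✓; start 174 >= 106? ✓; end 213 >= 5? ✓ → yes.
proc36: start 159 <= 231? ✓; start 159 >= 106? ✓; end 202 >= 5? ✓ → yes.
proc39: start 236 <= 231? ✗; start 236 >= 106? ✓; end 243 >= 5? ✓ → no.
proc40: start 18 <= 231? ✓; start 18 >= 106? ✗; end 76 >= 5? ✓ → no.
proc41: start 231 <= 231? ✓; start 231 >= 106? ✓; end 252 >= 5? ✓ → yes.
proc42: start 159 <= 231? ✓; start 159 >= 106? ✓; end 169 >= 5? ✓ → yes.
proc43: start 192 <= 231? ✓; start 192 >= 106? ✓; end 243 >= 5? ✓ → yes.
Result: proc34, proc35, proc36, proc41, proc42, proc43.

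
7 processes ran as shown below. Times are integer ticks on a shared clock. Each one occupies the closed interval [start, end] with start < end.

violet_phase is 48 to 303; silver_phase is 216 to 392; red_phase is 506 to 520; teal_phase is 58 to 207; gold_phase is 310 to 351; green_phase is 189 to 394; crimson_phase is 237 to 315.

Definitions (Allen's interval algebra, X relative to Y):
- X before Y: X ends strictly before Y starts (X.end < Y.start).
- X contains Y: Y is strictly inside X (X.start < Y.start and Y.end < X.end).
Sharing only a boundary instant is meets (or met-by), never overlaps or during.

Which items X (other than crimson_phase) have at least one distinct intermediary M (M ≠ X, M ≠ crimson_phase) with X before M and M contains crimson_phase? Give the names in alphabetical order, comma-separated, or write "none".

Target crimson_phase = [237, 315].
Intermediaries M with M contains crimson_phase: green_phase, silver_phase.
Via green_phase — items with X before green_phase: none.
Via silver_phase — items with X before silver_phase: teal_phase.
Union: teal_phase.

teal_phase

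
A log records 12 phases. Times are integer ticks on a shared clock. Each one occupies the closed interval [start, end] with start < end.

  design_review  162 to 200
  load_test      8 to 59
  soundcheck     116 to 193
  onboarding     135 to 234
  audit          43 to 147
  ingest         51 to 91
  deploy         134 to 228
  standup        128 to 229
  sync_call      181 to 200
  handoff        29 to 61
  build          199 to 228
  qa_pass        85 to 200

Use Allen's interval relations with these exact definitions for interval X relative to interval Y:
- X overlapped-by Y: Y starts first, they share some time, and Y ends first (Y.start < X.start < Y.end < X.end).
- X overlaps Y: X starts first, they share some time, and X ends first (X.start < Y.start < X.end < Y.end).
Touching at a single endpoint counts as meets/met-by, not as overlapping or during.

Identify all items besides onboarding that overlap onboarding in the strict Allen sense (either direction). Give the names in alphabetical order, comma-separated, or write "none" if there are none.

audit, deploy, qa_pass, soundcheck, standup

Target onboarding = [135, 234].
audit [43, 147] → overlaps → yes.
build [199, 228] → during → no.
deploy [134, 228] → overlaps → yes.
design_review [162, 200] → during → no.
handoff [29, 61] → before → no.
ingest [51, 91] → before → no.
load_test [8, 59] → before → no.
qa_pass [85, 200] → overlaps → yes.
soundcheck [116, 193] → overlaps → yes.
standup [128, 229] → overlaps → yes.
sync_call [181, 200] → during → no.
Result: audit, deploy, qa_pass, soundcheck, standup.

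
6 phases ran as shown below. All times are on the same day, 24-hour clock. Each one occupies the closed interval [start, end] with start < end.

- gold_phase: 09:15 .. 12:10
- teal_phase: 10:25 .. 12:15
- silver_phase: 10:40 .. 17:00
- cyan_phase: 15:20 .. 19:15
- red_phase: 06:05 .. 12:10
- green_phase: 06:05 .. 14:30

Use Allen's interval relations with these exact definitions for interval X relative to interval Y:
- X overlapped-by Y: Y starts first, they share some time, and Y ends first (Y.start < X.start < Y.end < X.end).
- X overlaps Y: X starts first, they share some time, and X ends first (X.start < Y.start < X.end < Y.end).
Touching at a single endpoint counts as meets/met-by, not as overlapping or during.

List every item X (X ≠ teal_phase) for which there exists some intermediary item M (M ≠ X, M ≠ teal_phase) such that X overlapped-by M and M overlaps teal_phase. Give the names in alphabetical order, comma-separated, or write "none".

Target teal_phase = [10:25, 12:15].
Intermediaries M with M overlaps teal_phase: gold_phase, red_phase.
Via gold_phase — items with X overlapped-by gold_phase: silver_phase.
Via red_phase — items with X overlapped-by red_phase: silver_phase.
Union: silver_phase.

silver_phase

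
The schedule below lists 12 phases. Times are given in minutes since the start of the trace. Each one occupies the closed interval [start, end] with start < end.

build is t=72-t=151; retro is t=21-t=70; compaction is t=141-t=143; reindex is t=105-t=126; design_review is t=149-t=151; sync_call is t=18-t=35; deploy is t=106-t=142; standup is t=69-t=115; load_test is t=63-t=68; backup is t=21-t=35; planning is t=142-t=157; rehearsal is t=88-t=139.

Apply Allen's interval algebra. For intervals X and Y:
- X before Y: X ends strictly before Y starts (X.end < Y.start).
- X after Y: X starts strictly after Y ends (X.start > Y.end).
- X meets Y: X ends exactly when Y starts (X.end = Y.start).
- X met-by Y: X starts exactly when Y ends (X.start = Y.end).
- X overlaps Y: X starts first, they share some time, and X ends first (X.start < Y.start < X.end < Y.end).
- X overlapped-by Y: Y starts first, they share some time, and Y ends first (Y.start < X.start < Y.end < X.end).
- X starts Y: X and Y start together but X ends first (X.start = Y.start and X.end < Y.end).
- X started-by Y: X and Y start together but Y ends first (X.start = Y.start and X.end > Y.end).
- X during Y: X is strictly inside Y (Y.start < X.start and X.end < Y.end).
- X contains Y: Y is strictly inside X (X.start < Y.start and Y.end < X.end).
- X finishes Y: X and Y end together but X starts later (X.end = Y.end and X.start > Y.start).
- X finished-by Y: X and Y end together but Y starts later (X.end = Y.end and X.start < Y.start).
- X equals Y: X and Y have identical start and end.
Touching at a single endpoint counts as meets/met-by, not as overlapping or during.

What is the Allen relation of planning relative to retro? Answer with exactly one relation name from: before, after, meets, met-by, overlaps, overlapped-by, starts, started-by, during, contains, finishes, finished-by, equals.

planning = [t=142, t=157]; retro = [t=21, t=70].
Compare endpoints: planning.start > retro.start, planning.start > retro.end, planning.end > retro.start, planning.end > retro.end.
That pattern is 'after'.

after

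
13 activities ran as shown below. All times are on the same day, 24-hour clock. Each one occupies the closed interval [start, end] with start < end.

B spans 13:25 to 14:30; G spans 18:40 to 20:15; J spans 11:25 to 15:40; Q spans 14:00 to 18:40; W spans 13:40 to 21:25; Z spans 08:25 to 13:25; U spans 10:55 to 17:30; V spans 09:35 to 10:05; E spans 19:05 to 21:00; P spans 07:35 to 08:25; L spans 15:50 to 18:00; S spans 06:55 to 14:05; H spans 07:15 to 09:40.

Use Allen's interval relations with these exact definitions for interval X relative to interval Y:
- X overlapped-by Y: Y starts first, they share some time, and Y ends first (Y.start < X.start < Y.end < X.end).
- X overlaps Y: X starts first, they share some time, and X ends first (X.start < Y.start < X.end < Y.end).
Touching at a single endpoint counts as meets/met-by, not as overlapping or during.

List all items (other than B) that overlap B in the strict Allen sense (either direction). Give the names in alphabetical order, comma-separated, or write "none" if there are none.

Target B = [13:25, 14:30].
E [19:05, 21:00] → after → no.
G [18:40, 20:15] → after → no.
H [07:15, 09:40] → before → no.
J [11:25, 15:40] → contains → no.
L [15:50, 18:00] → after → no.
P [07:35, 08:25] → before → no.
Q [14:00, 18:40] → overlapped-by → yes.
S [06:55, 14:05] → overlaps → yes.
U [10:55, 17:30] → contains → no.
V [09:35, 10:05] → before → no.
W [13:40, 21:25] → overlapped-by → yes.
Z [08:25, 13:25] → meets → no.
Result: Q, S, W.

Q, S, W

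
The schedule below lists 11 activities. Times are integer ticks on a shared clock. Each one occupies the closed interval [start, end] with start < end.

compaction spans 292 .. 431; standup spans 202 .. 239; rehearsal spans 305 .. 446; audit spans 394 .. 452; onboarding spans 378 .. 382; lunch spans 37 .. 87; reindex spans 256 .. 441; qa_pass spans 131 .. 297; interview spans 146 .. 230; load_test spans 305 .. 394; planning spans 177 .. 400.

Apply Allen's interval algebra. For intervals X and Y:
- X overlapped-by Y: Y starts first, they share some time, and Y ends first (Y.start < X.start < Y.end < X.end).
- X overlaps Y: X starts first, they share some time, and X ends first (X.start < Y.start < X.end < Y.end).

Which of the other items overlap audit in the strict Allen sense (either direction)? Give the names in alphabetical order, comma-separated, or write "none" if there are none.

Target audit = [394, 452].
compaction [292, 431] → overlaps → yes.
interview [146, 230] → before → no.
load_test [305, 394] → meets → no.
lunch [37, 87] → before → no.
onboarding [378, 382] → before → no.
planning [177, 400] → overlaps → yes.
qa_pass [131, 297] → before → no.
rehearsal [305, 446] → overlaps → yes.
reindex [256, 441] → overlaps → yes.
standup [202, 239] → before → no.
Result: compaction, planning, rehearsal, reindex.

compaction, planning, rehearsal, reindex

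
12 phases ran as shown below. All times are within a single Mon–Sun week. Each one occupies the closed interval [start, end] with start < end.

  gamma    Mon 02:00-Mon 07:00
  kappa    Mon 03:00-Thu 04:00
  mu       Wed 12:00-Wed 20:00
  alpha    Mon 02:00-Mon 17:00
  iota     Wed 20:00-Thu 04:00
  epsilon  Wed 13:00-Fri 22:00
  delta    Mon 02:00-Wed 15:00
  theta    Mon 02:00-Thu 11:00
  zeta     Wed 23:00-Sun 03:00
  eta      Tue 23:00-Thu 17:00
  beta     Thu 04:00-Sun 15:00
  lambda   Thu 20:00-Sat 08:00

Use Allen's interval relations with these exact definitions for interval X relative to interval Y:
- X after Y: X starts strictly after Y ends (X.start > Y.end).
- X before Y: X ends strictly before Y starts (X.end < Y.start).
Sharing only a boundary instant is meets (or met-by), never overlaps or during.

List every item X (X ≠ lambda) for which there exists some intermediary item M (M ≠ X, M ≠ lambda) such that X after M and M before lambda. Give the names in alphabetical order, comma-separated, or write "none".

beta, epsilon, eta, iota, mu, zeta

Target lambda = [Thu 20:00, Sat 08:00].
Intermediaries M with M before lambda: alpha, delta, eta, gamma, iota, kappa, mu, theta.
Via alpha — items with X after alpha: beta, epsilon, eta, iota, mu, zeta.
Via delta — items with X after delta: beta, iota, zeta.
Via eta — items with X after eta: none.
Via gamma — items with X after gamma: beta, epsilon, eta, iota, mu, zeta.
Via iota — items with X after iota: none.
Via kappa — items with X after kappa: none.
Via mu — items with X after mu: beta, zeta.
Via theta — items with X after theta: none.
Union: beta, epsilon, eta, iota, mu, zeta.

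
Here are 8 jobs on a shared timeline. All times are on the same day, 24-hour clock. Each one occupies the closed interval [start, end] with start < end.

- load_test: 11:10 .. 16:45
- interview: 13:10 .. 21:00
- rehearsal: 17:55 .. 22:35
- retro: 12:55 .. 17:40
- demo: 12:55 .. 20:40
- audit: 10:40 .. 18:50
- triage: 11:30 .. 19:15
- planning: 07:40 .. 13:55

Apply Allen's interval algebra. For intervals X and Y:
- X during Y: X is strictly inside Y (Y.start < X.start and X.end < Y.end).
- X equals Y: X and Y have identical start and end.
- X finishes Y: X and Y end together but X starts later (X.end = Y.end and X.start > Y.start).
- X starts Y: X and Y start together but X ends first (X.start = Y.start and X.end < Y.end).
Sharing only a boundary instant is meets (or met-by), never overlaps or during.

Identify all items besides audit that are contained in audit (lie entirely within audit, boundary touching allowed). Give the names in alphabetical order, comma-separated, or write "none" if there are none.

load_test, retro

Target audit = [10:40, 18:50].
demo [12:55, 20:40] → overlapped-by → no.
interview [13:10, 21:00] → overlapped-by → no.
load_test [11:10, 16:45] → during → yes.
planning [07:40, 13:55] → overlaps → no.
rehearsal [17:55, 22:35] → overlapped-by → no.
retro [12:55, 17:40] → during → yes.
triage [11:30, 19:15] → overlapped-by → no.
Result: load_test, retro.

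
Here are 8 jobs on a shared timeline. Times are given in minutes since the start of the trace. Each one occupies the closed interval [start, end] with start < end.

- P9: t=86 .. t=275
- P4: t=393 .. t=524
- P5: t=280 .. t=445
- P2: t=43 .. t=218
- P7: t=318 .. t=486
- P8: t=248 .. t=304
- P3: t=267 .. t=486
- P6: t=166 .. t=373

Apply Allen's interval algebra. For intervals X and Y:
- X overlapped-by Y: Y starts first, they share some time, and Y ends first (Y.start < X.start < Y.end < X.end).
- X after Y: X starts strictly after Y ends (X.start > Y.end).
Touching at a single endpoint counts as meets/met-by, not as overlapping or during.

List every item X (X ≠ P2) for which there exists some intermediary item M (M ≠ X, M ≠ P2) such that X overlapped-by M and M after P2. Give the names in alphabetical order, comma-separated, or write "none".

Target P2 = [t=43, t=218].
Intermediaries M with M after P2: P3, P4, P5, P7, P8.
Via P3 — items with X overlapped-by P3: P4.
Via P4 — items with X overlapped-by P4: none.
Via P5 — items with X overlapped-by P5: P4, P7.
Via P7 — items with X overlapped-by P7: P4.
Via P8 — items with X overlapped-by P8: P3, P5.
Union: P3, P4, P5, P7.

P3, P4, P5, P7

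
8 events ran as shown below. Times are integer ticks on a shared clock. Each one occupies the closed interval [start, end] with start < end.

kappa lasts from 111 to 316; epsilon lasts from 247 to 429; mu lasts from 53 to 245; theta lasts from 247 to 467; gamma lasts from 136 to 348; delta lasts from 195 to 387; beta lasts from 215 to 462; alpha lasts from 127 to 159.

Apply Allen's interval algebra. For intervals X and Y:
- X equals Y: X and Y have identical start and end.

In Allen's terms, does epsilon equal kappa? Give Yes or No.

No

epsilon = [247, 429], kappa = [111, 316].
Actual relation of epsilon to kappa: overlapped-by.
Asked whether 'equals' holds → No.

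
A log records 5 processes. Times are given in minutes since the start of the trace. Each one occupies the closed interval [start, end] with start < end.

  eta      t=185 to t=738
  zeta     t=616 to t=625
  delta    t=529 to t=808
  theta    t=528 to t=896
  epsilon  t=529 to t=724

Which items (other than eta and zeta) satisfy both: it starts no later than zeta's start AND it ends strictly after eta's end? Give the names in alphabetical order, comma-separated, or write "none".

Conditions: its start is no later than zeta's start (X.start <= t=616) AND its end is strictly after eta's end (X.end > t=738).
delta: start t=529 <= t=616? ✓; end t=808 > t=738? ✓ → yes.
epsilon: start t=529 <= t=616? ✓; end t=724 > t=738? ✗ → no.
theta: start t=528 <= t=616? ✓; end t=896 > t=738? ✓ → yes.
Result: delta, theta.

delta, theta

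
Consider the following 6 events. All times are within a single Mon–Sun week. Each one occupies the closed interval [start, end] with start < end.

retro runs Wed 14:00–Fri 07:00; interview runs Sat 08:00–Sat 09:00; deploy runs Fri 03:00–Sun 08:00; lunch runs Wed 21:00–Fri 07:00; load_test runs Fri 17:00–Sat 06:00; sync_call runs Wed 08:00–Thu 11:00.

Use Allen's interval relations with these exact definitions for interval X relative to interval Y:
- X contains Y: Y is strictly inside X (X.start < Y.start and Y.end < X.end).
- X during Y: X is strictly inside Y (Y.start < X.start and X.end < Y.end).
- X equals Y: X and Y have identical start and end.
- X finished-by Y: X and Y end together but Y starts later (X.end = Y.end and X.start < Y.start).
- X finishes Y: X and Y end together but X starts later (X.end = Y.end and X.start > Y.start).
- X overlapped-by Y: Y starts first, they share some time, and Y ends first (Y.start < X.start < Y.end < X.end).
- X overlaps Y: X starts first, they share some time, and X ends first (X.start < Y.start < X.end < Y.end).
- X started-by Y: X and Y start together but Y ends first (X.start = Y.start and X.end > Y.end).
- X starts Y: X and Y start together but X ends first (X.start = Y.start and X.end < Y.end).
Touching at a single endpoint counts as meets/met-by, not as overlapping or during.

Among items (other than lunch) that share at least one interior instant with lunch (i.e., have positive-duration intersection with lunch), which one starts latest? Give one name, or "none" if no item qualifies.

deploy

Target lunch = [Wed 21:00, Fri 07:00].
deploy [Fri 03:00, Sun 08:00] → overlapped-by → candidate.
interview [Sat 08:00, Sat 09:00] → after → excluded.
load_test [Fri 17:00, Sat 06:00] → after → excluded.
retro [Wed 14:00, Fri 07:00] → finished-by → candidate.
sync_call [Wed 08:00, Thu 11:00] → overlaps → candidate.
Among candidates, latest start is Fri 03:00 → deploy.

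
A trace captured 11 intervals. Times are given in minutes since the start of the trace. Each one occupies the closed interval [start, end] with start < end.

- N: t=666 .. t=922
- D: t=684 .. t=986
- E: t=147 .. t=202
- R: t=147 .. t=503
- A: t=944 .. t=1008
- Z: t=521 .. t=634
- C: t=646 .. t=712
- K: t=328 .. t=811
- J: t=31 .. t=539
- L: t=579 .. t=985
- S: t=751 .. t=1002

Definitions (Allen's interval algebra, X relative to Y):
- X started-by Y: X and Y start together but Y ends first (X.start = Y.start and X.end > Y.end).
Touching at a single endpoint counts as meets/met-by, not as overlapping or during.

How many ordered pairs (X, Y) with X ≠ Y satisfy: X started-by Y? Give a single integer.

1

Checking all 110 ordered pairs for relation 'started-by'; matching pairs in alphabetical order:
(R, E): R started-by E ✓
Count: 1.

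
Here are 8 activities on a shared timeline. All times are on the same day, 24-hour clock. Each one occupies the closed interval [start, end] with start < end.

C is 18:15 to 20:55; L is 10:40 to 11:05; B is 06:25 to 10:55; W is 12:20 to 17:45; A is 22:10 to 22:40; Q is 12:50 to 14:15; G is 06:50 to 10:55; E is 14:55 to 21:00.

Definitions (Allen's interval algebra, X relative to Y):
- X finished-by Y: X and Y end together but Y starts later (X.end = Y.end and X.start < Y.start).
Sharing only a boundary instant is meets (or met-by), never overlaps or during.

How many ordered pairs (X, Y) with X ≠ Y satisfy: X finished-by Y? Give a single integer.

Checking all 56 ordered pairs for relation 'finished-by'; matching pairs in alphabetical order:
(B, G): B finished-by G ✓
Count: 1.

1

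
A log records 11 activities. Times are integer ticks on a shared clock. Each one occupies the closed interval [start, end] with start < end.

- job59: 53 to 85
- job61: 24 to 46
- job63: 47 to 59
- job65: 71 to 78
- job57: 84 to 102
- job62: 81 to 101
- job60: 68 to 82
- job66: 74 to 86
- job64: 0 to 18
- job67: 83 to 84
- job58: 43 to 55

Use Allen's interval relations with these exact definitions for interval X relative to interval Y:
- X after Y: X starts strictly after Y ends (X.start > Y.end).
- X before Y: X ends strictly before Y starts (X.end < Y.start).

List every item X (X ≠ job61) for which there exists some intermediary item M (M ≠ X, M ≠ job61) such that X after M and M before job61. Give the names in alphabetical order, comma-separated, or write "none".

job57, job58, job59, job60, job62, job63, job65, job66, job67

Target job61 = [24, 46].
Intermediaries M with M before job61: job64.
Via job64 — items with X after job64: job57, job58, job59, job60, job62, job63, job65, job66, job67.
Union: job57, job58, job59, job60, job62, job63, job65, job66, job67.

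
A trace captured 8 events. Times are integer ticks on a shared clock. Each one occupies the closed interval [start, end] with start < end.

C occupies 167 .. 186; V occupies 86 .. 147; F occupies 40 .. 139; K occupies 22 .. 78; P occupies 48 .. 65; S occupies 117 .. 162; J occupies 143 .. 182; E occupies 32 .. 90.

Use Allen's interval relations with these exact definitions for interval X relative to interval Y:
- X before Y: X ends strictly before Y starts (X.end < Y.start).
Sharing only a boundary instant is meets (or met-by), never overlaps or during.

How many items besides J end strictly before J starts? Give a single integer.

4

Target J = [143, 182].
C [167, 186] → overlapped-by → no.
E [32, 90] → before → counts.
F [40, 139] → before → counts.
K [22, 78] → before → counts.
P [48, 65] → before → counts.
S [117, 162] → overlaps → no.
V [86, 147] → overlaps → no.
Total: 4.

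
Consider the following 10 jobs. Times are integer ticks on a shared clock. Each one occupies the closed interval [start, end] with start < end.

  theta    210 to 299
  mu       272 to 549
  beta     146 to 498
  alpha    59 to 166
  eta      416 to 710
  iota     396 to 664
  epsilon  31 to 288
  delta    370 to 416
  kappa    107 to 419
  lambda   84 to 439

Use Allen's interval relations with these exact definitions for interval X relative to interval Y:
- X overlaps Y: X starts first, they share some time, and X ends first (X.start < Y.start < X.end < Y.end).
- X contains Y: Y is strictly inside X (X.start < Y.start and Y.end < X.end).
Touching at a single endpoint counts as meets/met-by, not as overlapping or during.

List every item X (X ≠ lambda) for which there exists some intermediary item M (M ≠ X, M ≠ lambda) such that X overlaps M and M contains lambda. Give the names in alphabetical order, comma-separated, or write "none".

Target lambda = [84, 439].
Intermediaries M with M contains lambda: none.
Union: none.

none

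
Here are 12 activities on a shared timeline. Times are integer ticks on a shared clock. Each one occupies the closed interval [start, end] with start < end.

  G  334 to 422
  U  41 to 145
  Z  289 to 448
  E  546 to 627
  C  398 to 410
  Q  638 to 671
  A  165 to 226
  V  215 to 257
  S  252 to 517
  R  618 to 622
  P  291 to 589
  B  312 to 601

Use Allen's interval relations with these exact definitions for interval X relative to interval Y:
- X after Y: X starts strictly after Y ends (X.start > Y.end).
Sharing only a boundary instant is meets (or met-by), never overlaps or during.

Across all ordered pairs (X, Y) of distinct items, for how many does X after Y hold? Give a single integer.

46

Checking all 132 ordered pairs for relation 'after'; matching pairs in alphabetical order:
(A, U): A after U ✓
(B, A): B after A ✓
(B, U): B after U ✓
(B, V): B after V ✓
(C, A): C after A ✓
(C, U): C after U ✓
(C, V): C after V ✓
(E, A): E after A ✓
(E, C): E after C ✓
(E, G): E after G ✓
(E, S): E after S ✓
(E, U): E after U ✓
(E, V): E after V ✓
(E, Z): E after Z ✓
(G, A): G after A ✓
(G, U): G after U ✓
(G, V): G after V ✓
(P, A): P after A ✓
(P, U): P after U ✓
(P, V): P after V ✓
(Q, A): Q after A ✓
(Q, B): Q after B ✓
(Q, C): Q after C ✓
(Q, E): Q after E ✓
... plus 22 further pairs not listed.
Count: 46.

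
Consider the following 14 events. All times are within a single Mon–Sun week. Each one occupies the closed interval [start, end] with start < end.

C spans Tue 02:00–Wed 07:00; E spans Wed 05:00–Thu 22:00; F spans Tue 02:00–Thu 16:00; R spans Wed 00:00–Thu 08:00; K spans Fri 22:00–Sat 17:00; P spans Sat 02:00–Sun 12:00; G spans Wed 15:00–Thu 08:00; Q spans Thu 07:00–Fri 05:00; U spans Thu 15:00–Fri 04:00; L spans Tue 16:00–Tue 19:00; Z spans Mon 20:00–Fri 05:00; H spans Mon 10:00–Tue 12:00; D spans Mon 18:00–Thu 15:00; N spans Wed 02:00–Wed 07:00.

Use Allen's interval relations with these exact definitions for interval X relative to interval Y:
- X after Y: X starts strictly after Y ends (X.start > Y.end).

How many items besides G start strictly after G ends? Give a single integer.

3

Target G = [Wed 15:00, Thu 08:00].
C [Tue 02:00, Wed 07:00] → before → no.
D [Mon 18:00, Thu 15:00] → contains → no.
E [Wed 05:00, Thu 22:00] → contains → no.
F [Tue 02:00, Thu 16:00] → contains → no.
H [Mon 10:00, Tue 12:00] → before → no.
K [Fri 22:00, Sat 17:00] → after → counts.
L [Tue 16:00, Tue 19:00] → before → no.
N [Wed 02:00, Wed 07:00] → before → no.
P [Sat 02:00, Sun 12:00] → after → counts.
Q [Thu 07:00, Fri 05:00] → overlapped-by → no.
R [Wed 00:00, Thu 08:00] → finished-by → no.
U [Thu 15:00, Fri 04:00] → after → counts.
Z [Mon 20:00, Fri 05:00] → contains → no.
Total: 3.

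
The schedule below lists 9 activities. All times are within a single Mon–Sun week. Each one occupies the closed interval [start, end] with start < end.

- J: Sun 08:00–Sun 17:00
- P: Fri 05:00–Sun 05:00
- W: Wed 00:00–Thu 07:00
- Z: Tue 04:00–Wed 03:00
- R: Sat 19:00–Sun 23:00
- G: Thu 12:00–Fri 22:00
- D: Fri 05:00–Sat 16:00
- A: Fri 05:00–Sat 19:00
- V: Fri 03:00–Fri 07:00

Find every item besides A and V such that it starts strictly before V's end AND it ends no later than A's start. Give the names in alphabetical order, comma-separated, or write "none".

W, Z

Conditions: its start is strictly before V's end (X.start < Fri 07:00) AND its end is no later than A's start (X.end <= Fri 05:00).
D: start Fri 05:00 < Fri 07:00? ✓; end Sat 16:00 <= Fri 05:00? ✗ → no.
G: start Thu 12:00 < Fri 07:00? ✓; end Fri 22:00 <= Fri 05:00? ✗ → no.
J: start Sun 08:00 < Fri 07:00? ✗; end Sun 17:00 <= Fri 05:00? ✗ → no.
P: start Fri 05:00 < Fri 07:00? ✓; end Sun 05:00 <= Fri 05:00? ✗ → no.
R: start Sat 19:00 < Fri 07:00? ✗; end Sun 23:00 <= Fri 05:00? ✗ → no.
W: start Wed 00:00 < Fri 07:00? ✓; end Thu 07:00 <= Fri 05:00? ✓ → yes.
Z: start Tue 04:00 < Fri 07:00? ✓; end Wed 03:00 <= Fri 05:00? ✓ → yes.
Result: W, Z.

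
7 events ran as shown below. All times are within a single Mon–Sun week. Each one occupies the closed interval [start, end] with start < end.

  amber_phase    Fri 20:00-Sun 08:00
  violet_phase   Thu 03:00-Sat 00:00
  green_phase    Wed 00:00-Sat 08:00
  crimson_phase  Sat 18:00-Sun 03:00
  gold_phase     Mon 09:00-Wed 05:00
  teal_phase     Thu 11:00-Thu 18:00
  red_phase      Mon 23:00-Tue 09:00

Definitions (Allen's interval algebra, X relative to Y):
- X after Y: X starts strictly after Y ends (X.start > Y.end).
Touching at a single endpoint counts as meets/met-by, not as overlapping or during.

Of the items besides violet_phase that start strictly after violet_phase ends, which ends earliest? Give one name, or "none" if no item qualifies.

Target violet_phase = [Thu 03:00, Sat 00:00].
amber_phase [Fri 20:00, Sun 08:00] → overlapped-by → excluded.
crimson_phase [Sat 18:00, Sun 03:00] → after → candidate.
gold_phase [Mon 09:00, Wed 05:00] → before → excluded.
green_phase [Wed 00:00, Sat 08:00] → contains → excluded.
red_phase [Mon 23:00, Tue 09:00] → before → excluded.
teal_phase [Thu 11:00, Thu 18:00] → during → excluded.
Among candidates, earliest end is Sun 03:00 → crimson_phase.

crimson_phase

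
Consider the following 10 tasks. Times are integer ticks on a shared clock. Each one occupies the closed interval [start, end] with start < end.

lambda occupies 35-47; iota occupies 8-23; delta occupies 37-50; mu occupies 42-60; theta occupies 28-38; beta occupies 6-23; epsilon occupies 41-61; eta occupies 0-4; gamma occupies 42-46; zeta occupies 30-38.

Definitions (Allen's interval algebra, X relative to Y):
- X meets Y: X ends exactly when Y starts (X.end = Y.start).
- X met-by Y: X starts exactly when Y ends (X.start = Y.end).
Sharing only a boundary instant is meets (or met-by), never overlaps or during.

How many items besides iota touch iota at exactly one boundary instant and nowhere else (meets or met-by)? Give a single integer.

Target iota = [8, 23].
beta [6, 23] → finished-by → no.
delta [37, 50] → after → no.
epsilon [41, 61] → after → no.
eta [0, 4] → before → no.
gamma [42, 46] → after → no.
lambda [35, 47] → after → no.
mu [42, 60] → after → no.
theta [28, 38] → after → no.
zeta [30, 38] → after → no.
Total: 0.

0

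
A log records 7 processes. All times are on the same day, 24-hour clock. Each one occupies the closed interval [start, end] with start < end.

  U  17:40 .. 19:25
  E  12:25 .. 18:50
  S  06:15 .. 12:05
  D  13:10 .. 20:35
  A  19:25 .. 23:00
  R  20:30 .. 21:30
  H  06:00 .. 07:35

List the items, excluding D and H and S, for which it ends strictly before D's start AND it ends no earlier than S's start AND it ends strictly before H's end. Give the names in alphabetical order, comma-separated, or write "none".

none

Conditions: its end is strictly before D's start (X.end < 13:10) AND its end is no earlier than S's start (X.end >= 06:15) AND its end is strictly before H's end (X.end < 07:35).
A: end 23:00 < 13:10? ✗; end 23:00 >= 06:15? ✓; end 23:00 < 07:35? ✗ → no.
E: end 18:50 < 13:10? ✗; end 18:50 >= 06:15? ✓; end 18:50 < 07:35? ✗ → no.
R: end 21:30 < 13:10? ✗; end 21:30 >= 06:15? ✓; end 21:30 < 07:35? ✗ → no.
U: end 19:25 < 13:10? ✗; end 19:25 >= 06:15? ✓; end 19:25 < 07:35? ✗ → no.
Result: none.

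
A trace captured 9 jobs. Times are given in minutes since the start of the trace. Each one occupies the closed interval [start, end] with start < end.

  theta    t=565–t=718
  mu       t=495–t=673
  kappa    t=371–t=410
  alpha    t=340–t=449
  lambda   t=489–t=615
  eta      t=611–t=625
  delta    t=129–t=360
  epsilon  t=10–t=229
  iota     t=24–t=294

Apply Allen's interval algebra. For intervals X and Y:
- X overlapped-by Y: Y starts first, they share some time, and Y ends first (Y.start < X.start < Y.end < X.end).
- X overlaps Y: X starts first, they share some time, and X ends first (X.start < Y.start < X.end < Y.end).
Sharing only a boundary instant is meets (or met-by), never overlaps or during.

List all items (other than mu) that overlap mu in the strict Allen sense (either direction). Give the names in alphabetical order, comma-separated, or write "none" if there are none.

lambda, theta

Target mu = [t=495, t=673].
alpha [t=340, t=449] → before → no.
delta [t=129, t=360] → before → no.
epsilon [t=10, t=229] → before → no.
eta [t=611, t=625] → during → no.
iota [t=24, t=294] → before → no.
kappa [t=371, t=410] → before → no.
lambda [t=489, t=615] → overlaps → yes.
theta [t=565, t=718] → overlapped-by → yes.
Result: lambda, theta.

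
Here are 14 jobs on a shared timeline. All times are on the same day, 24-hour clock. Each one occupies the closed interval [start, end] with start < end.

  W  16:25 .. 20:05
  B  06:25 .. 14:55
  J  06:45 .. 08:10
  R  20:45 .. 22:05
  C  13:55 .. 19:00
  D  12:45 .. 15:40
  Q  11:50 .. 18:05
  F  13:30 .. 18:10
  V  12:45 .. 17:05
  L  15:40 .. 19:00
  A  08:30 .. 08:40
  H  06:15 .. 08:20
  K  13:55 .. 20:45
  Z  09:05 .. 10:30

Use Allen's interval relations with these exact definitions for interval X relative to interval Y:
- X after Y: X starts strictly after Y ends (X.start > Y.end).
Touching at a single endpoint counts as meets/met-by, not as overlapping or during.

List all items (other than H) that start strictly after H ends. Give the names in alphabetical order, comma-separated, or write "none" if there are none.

Target H = [06:15, 08:20].
A [08:30, 08:40] → after → yes.
B [06:25, 14:55] → overlapped-by → no.
C [13:55, 19:00] → after → yes.
D [12:45, 15:40] → after → yes.
F [13:30, 18:10] → after → yes.
J [06:45, 08:10] → during → no.
K [13:55, 20:45] → after → yes.
L [15:40, 19:00] → after → yes.
Q [11:50, 18:05] → after → yes.
R [20:45, 22:05] → after → yes.
V [12:45, 17:05] → after → yes.
W [16:25, 20:05] → after → yes.
Z [09:05, 10:30] → after → yes.
Result: A, C, D, F, K, L, Q, R, V, W, Z.

A, C, D, F, K, L, Q, R, V, W, Z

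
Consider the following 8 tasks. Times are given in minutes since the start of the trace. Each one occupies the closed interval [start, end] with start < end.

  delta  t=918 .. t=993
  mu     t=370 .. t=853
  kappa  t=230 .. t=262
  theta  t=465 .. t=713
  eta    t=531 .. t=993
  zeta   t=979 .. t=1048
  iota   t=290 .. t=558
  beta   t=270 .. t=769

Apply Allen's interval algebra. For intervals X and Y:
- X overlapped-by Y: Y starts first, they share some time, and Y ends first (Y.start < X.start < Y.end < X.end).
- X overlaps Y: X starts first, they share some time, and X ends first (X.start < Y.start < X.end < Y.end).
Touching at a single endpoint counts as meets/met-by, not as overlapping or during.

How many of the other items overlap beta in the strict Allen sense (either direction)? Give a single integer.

2

Target beta = [t=270, t=769].
delta [t=918, t=993] → after → no.
eta [t=531, t=993] → overlapped-by → counts.
iota [t=290, t=558] → during → no.
kappa [t=230, t=262] → before → no.
mu [t=370, t=853] → overlapped-by → counts.
theta [t=465, t=713] → during → no.
zeta [t=979, t=1048] → after → no.
Total: 2.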